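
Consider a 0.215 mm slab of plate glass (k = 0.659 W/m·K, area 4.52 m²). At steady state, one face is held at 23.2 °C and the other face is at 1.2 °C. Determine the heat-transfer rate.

Q = kA·ΔT/L = 0.659 × 4.52 × |23.2 °C − 1.2 °C| / 2.15×10^-4 = 3.05×10^5 W

Q = 305 kW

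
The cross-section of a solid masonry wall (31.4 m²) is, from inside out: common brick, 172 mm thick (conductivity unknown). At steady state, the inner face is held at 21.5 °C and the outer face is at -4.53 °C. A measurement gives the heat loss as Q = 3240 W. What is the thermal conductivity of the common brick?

ΣR = ΔT/Q = |21.5 − -4.53|/3240 = 0.008034 K/W
L/(kA) = 0.008034 ⇒ k = 0.172/(0.008034·31.4) = 0.682 W/m·K

k = 0.682 W/m·K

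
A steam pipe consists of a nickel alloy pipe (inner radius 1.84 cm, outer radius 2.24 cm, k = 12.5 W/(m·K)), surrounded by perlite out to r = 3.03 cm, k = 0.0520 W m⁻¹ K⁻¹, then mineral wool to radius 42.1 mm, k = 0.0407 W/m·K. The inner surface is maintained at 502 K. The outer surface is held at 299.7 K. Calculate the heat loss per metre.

Q' = 91.4 W/m

Series thermal resistances, inner to outer:
  R'_nickel alloy = ln(0.0224/0.0184)/(2πk) = 0.1967/(2π·12.5) = 0.002505 m·K/W
  R'_perlite = ln(0.0303/0.0224)/(2πk) = 0.3021/(2π·0.0520) = 0.9246 m·K/W
  R'_mineral wool = ln(0.0421/0.0303)/(2πk) = 0.3289/(2π·0.0407) = 1.286 m·K/W
ΣR = 0.002505 + 0.9246 + 1.286 = 2.213 m·K/W
Q' = ΔT/ΣR = (502 K − 299.7 K)/2.213 = 91.4 W/m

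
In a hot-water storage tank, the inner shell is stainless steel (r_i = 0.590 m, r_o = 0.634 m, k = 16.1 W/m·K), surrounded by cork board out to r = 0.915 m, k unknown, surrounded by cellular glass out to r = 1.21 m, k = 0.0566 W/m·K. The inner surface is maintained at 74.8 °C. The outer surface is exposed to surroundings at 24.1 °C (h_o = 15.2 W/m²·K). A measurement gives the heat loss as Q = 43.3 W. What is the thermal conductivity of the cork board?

ΣR = ΔT/Q = |74.8 − 24.1|/43.3 = 1.171 K/W
Known resistances:
  R_stainless steel = (1/0.590 − 1/0.634)/(4πk) = 0.1176/(4π·16.1) = 5.814×10^-4 K/W
  R_cellular glass = (1/0.915 − 1/1.21)/(4πk) = 0.2664/(4π·0.0566) = 0.3746 K/W
  R_conv,out = 1/(4πr²h) = 1/(4π·1.21²·15.2) = 0.003576 K/W
R_cork board = ΣR − ΣR_known = 1.171 − 0.3788 = 0.7922 K/W
(1/r₁−1/r₂)/(4πk) = 0.7922 ⇒ k = 0.4844/(4π·0.7922) = 0.0487 W/m·K

k = 0.0487 W/m·K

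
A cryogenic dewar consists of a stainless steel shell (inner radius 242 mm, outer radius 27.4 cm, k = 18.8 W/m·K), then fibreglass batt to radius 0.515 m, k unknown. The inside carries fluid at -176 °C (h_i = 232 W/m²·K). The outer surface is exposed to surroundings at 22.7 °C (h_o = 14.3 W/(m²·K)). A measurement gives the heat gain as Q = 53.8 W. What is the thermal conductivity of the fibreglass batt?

ΣR = ΔT/Q = |-176 − 22.7|/53.8 = 3.693 K/W
Known resistances:
  R_conv,in = 1/(4πr²h) = 1/(4π·0.242²·232) = 0.005857 K/W
  R_stainless steel = (1/0.242 − 1/0.274)/(4πk) = 0.4826/(4π·18.8) = 0.002043 K/W
  R_conv,out = 1/(4πr²h) = 1/(4π·0.515²·14.3) = 0.02098 K/W
R_fibreglass batt = ΣR − ΣR_known = 3.693 − 0.02888 = 3.664 K/W
(1/r₁−1/r₂)/(4πk) = 3.664 ⇒ k = 1.708/(4π·3.664) = 0.0371 W/m·K

k = 0.0371 W/m·K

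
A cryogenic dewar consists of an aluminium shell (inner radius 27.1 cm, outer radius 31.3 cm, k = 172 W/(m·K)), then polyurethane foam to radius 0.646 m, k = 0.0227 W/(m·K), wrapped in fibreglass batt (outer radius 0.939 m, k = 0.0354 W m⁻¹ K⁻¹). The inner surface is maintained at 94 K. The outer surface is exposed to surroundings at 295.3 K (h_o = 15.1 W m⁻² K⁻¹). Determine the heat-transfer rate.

Resistance network (inner→outer):
  R_aluminium = (1/0.271 − 1/0.313)/(4πk) = 0.4951/(4π·172) = 2.291×10^-4 K/W
  R_polyurethane foam = (1/0.313 − 1/0.646)/(4πk) = 1.647/(4π·0.0227) = 5.773 K/W
  R_fibreglass batt = (1/0.646 − 1/0.939)/(4πk) = 0.4830/(4π·0.0354) = 1.086 K/W
  R_conv,out = 1/(4πr²h) = 1/(4π·0.939²·15.1) = 0.005977 K/W
ΣR = 2.291×10^-4 + 5.773 + 1.086 + 0.005977 = 6.865 K/W
Q = ΔT/ΣR = (94 K − 295.3 K)/6.865 = -29.3 W
(Negative Q ⇒ heat flows inward; heat gain = 29.3 W.)

Q = 29.3 W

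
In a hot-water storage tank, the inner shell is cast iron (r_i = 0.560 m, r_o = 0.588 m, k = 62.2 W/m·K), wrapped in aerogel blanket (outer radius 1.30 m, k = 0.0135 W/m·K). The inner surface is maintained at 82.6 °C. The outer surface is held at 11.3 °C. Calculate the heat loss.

Series thermal resistances, inner to outer:
  R_cast iron = (1/0.560 − 1/0.588)/(4πk) = 0.08503/(4π·62.2) = 1.088×10^-4 K/W
  R_aerogel blanket = (1/0.588 − 1/1.30)/(4πk) = 0.9314/(4π·0.0135) = 5.491 K/W
ΣR = 1.088×10^-4 + 5.491 = 5.491 K/W
Q = ΔT/ΣR = (82.6 °C − 11.3 °C)/5.491 = 13.0 W

Q = 13.0 W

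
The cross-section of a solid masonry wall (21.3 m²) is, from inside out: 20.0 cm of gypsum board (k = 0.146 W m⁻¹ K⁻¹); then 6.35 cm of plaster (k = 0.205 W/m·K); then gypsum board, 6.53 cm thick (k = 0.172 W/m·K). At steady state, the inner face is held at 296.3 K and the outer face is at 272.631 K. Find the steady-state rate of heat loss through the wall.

Series thermal resistances, inner to outer:
  R_gypsum board = L/(kA) = 0.200/(0.146·21.3) = 0.06431 K/W
  R_plaster = L/(kA) = 0.0635/(0.205·21.3) = 0.01454 K/W
  R_gypsum board = L/(kA) = 0.0653/(0.172·21.3) = 0.01782 K/W
ΣR = 0.06431 + 0.01454 + 0.01782 = 0.09667 K/W
Q = ΔT/ΣR = (296.3 K − 272.631 K)/0.09667 = 245 W

Q = 245 W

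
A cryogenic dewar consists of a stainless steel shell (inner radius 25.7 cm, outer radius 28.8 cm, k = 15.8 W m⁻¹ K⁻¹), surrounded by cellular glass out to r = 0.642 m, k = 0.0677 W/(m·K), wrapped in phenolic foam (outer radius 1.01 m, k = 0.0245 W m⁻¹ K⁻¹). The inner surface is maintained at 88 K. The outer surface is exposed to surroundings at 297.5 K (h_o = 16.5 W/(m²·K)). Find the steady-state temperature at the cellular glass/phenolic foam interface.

T = 203.1 K

Series thermal resistances, inner to outer:
  R_stainless steel = (1/0.257 − 1/0.288)/(4πk) = 0.4188/(4π·15.8) = 0.002109 K/W
  R_cellular glass = (1/0.288 − 1/0.642)/(4πk) = 1.915/(4π·0.0677) = 2.250 K/W
  R_phenolic foam = (1/0.642 − 1/1.01)/(4πk) = 0.5675/(4π·0.0245) = 1.843 K/W
  R_conv,out = 1/(4πr²h) = 1/(4π·1.01²·16.5) = 0.004728 K/W
ΣR = 0.002109 + 2.250 + 1.843 + 0.004728 = 4.100 K/W
Q = ΔT/ΣR = (88 K − 297.5 K)/4.100 = -51.10 W
From the inner boundary to the cellular glass/phenolic foam interface, ΣR_partial = 2.252 K/W.
T_interface = T_in − Q·ΣR_partial = 88 K − (-51.10)(2.252) = 203.1 K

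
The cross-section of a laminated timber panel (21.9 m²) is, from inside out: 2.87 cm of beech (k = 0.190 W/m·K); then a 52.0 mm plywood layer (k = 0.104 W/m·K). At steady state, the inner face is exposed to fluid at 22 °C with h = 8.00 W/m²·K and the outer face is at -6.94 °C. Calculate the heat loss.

Q = 817 W

Resistance network (inner→outer):
  R_conv,in = 1/(hA) = 1/(8.00·21.9) = 0.005708 K/W
  R_beech = L/(kA) = 0.0287/(0.190·21.9) = 0.006897 K/W
  R_plywood = L/(kA) = 0.0520/(0.104·21.9) = 0.02283 K/W
ΣR = 0.005708 + 0.006897 + 0.02283 = 0.03544 K/W
Q = ΔT/ΣR = (22 °C − -6.94 °C)/0.03544 = 817 W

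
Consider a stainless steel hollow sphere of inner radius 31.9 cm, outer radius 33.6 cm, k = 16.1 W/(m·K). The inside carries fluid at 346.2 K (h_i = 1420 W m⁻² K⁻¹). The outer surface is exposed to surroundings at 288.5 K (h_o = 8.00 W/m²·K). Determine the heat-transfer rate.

Resistance network (inner→outer):
  R_conv,in = 1/(4πr²h) = 1/(4π·0.319²·1420) = 5.507×10^-4 K/W
  R_stainless steel = (1/0.319 − 1/0.336)/(4πk) = 0.1586/(4π·16.1) = 7.839×10^-4 K/W
  R_conv,out = 1/(4πr²h) = 1/(4π·0.336²·8.00) = 0.08811 K/W
ΣR = 5.507×10^-4 + 7.839×10^-4 + 0.08811 = 0.08944 K/W
Q = ΔT/ΣR = (346.2 K − 288.5 K)/0.08944 = 645 W

Q = 645 W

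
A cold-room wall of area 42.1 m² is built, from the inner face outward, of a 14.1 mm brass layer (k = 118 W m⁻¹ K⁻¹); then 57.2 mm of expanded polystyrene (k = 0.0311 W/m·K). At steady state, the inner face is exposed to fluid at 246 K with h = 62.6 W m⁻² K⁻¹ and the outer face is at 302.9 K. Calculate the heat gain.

Q = 1290 W

Series thermal resistances, inner to outer:
  R_conv,in = 1/(hA) = 1/(62.6·42.1) = 3.794×10^-4 K/W
  R_brass = L/(kA) = 0.0141/(118·42.1) = 2.838×10^-6 K/W
  R_expanded polystyrene = L/(kA) = 0.0572/(0.0311·42.1) = 0.04369 K/W
ΣR = 3.794×10^-4 + 2.838×10^-6 + 0.04369 = 0.04407 K/W
Q = ΔT/ΣR = (246 K − 302.9 K)/0.04407 = -1290 W
(Negative Q ⇒ heat flows inward; heat gain = 1290 W.)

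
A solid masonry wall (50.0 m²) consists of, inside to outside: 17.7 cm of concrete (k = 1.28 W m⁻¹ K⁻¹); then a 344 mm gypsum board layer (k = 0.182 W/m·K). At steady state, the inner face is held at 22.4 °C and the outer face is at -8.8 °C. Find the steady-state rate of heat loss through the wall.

Treat each layer as a resistance in series:
  R_concrete = L/(kA) = 0.177/(1.28·50.0) = 0.002766 K/W
  R_gypsum board = L/(kA) = 0.344/(0.182·50.0) = 0.03780 K/W
ΣR = 0.002766 + 0.03780 = 0.04057 K/W
Q = ΔT/ΣR = (22.4 °C − -8.8 °C)/0.04057 = 769 W

Q = 769 W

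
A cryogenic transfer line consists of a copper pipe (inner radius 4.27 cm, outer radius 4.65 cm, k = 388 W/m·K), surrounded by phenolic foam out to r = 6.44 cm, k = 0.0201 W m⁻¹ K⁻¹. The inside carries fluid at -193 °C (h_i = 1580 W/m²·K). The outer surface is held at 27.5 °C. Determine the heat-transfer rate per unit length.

Q' = 85.4 W/m

Series thermal resistances, inner to outer:
  R'_conv,in = 1/(2πr h) = 1/(2π·0.0427·1580) = 0.002359 m·K/W
  R'_copper = ln(0.0465/0.0427)/(2πk) = 0.08525/(2π·388) = 3.497×10^-5 m·K/W
  R'_phenolic foam = ln(0.0644/0.0465)/(2πk) = 0.3257/(2π·0.0201) = 2.579 m·K/W
ΣR = 0.002359 + 3.497×10^-5 + 2.579 = 2.581 m·K/W
Q' = ΔT/ΣR = (-193 °C − 27.5 °C)/2.581 = -85.4 W/m
(Negative Q' ⇒ heat flows inward; heat gain = 85.4 W/m.)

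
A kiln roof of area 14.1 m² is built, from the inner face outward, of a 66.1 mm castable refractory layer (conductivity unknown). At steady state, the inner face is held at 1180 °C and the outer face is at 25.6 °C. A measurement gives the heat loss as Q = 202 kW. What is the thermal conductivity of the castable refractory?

ΣR = ΔT/Q = |1180 − 25.6|/2.02×10^5 = 0.005715 K/W
L/(kA) = 0.005715 ⇒ k = 0.0661/(0.005715·14.1) = 0.820 W/m·K

k = 0.820 W/m·K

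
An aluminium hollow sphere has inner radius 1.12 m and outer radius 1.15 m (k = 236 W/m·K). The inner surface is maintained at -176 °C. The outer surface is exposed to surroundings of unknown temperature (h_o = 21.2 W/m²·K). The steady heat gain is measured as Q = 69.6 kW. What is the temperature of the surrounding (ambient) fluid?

T_out = 22.1 °C

Sum the resistances:
  R_aluminium = (1/1.12 − 1/1.15)/(4πk) = 0.02329/(4π·236) = 7.854×10^-6 K/W
  R_conv,out = 1/(4πr²h) = 1/(4π·1.15²·21.2) = 0.002838 K/W
ΣR = 0.002846 K/W
ΔT = Q·ΣR = 69600 × 0.002846 = 198.1 K
Heat flows inward, so T_out = T_in + ΔT = -176 + 198.1 = 22.1 °C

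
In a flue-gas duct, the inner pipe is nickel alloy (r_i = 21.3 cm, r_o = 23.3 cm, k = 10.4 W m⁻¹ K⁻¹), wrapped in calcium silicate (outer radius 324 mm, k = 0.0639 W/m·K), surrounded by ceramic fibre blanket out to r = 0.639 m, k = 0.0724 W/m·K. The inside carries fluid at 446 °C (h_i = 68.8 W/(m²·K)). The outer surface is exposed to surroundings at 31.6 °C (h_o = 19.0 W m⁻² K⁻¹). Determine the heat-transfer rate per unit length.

Q' = 177 W/m

Treat each layer as a resistance in series:
  R'_conv,in = 1/(2πr h) = 1/(2π·0.213·68.8) = 0.01086 m·K/W
  R'_nickel alloy = ln(0.233/0.213)/(2πk) = 0.08975/(2π·10.4) = 0.001373 m·K/W
  R'_calcium silicate = ln(0.324/0.233)/(2πk) = 0.3297/(2π·0.0639) = 0.8212 m·K/W
  R'_ceramic fibre blanket = ln(0.639/0.324)/(2πk) = 0.6792/(2π·0.0724) = 1.493 m·K/W
  R'_conv,out = 1/(2πr h) = 1/(2π·0.639·19.0) = 0.01311 m·K/W
ΣR = 0.01086 + 0.001373 + 0.8212 + 1.493 + 0.01311 = 2.340 m·K/W
Q' = ΔT/ΣR = (446 °C − 31.6 °C)/2.340 = 177 W/m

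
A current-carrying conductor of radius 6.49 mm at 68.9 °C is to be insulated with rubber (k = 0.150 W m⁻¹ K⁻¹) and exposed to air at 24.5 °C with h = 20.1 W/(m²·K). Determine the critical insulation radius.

For a cylinder, r_cr = k_ins/h = 0.150/20.1 = 0.00746 m = 0.746 cm

r_cr = 0.746 cm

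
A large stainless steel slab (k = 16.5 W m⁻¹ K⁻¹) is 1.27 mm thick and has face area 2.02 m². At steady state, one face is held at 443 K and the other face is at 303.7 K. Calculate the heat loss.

Q = kA·ΔT/L = 16.5 × 2.02 × |443 K − 303.7 K| / 0.00127 = 3.66×10^6 W

Q = 3660 kW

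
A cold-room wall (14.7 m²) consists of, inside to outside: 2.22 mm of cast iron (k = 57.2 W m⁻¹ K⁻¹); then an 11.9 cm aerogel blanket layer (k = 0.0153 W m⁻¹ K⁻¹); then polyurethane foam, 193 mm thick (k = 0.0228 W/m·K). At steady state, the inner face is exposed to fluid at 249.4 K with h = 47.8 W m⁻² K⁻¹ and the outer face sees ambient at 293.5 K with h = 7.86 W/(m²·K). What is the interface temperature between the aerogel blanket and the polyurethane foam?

Treat each layer as a resistance in series:
  R_conv,in = 1/(hA) = 1/(47.8·14.7) = 0.001423 K/W
  R_cast iron = L/(kA) = 0.00222/(57.2·14.7) = 2.640×10^-6 K/W
  R_aerogel blanket = L/(kA) = 0.119/(0.0153·14.7) = 0.5291 K/W
  R_polyurethane foam = L/(kA) = 0.193/(0.0228·14.7) = 0.5758 K/W
  R_conv,out = 1/(hA) = 1/(7.86·14.7) = 0.008655 K/W
ΣR = 0.001423 + 2.640×10^-6 + 0.5291 + 0.5758 + 0.008655 = 1.115 K/W
Q = ΔT/ΣR = (249.4 K − 293.5 K)/1.115 = -39.55 W
From the inner boundary to the aerogel blanket/polyurethane foam interface, ΣR_partial = 0.5305 K/W.
T_interface = T_in − Q·ΣR_partial = 249.4 K − (-39.55)(0.5305) = 270.38 K

T = 270.38 K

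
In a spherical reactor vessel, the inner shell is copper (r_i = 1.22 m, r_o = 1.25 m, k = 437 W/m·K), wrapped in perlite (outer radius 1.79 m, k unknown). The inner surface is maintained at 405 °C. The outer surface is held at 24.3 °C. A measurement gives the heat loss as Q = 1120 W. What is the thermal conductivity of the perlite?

ΣR = ΔT/Q = |405 − 24.3|/1120 = 0.3399 K/W
Known resistances:
  R_copper = (1/1.22 − 1/1.25)/(4πk) = 0.01967/(4π·437) = 3.582×10^-6 K/W
R_perlite = ΣR − ΣR_known = 0.3399 − 3.582×10^-6 = 0.3399 K/W
(1/r₁−1/r₂)/(4πk) = 0.3399 ⇒ k = 0.2413/(4π·0.3399) = 0.0565 W/m·K

k = 0.0565 W/m·K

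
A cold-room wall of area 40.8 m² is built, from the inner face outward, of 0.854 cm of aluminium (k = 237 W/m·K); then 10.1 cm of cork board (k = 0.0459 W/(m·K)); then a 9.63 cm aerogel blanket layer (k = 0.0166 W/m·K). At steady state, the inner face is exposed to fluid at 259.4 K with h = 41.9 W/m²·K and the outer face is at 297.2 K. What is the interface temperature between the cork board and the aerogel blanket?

T = 269.88 K

Series thermal resistances, inner to outer:
  R_conv,in = 1/(hA) = 1/(41.9·40.8) = 5.850×10^-4 K/W
  R_aluminium = L/(kA) = 0.00854/(237·40.8) = 8.832×10^-7 K/W
  R_cork board = L/(kA) = 0.101/(0.0459·40.8) = 0.05393 K/W
  R_aerogel blanket = L/(kA) = 0.0963/(0.0166·40.8) = 0.1422 K/W
ΣR = 5.850×10^-4 + 8.832×10^-7 + 0.05393 + 0.1422 = 0.1967 K/W
Q = ΔT/ΣR = (259.4 K − 297.2 K)/0.1967 = -192.2 W
From the inner boundary to the cork board/aerogel blanket interface, ΣR_partial = 0.05452 K/W.
T_interface = T_in − Q·ΣR_partial = 259.4 K − (-192.2)(0.05452) = 269.88 K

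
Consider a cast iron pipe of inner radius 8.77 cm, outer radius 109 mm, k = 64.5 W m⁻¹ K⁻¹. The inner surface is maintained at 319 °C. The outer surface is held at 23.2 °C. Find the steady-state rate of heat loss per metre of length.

Q' = 2πk·ΔT/ln(r₂/r₁) = 2π × 64.5 × 295.8 / ln(0.109/0.0877) = 5.51×10^5 W/m

Q' = 551 kW/m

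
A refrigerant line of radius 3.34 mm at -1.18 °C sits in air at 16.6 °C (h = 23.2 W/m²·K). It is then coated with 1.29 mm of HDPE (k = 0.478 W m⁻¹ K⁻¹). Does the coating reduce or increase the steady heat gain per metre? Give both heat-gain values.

Critical radius for a cylinder: r_cr = k/h = 0.0206 m = 2.06 cm.
Outer radius after coating: r₂ = 0.00334 + 0.00129 = 0.00463 m.
Since r₁ < r_cr and r₂ ≤ r_cr, the coating moves toward the maximum at r_cr — heat gain rises.
Bare: R = 1/(2πr₁h) = 2.054 m·K/W; Q = 17.78/2.054 = 8.66 W/m.
Coated: R = R_cond + R_conv = 1.590 m·K/W; Q = 17.78/1.590 = 11.2 W/m.

increases: 8.66 → 11.2 W/m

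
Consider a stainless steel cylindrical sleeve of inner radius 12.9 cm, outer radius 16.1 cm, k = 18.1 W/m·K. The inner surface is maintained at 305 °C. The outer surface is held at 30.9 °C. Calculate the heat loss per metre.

Q' = 141 kW/m

Q' = 2πk·ΔT/ln(r₂/r₁) = 2π × 18.1 × 274.1 / ln(0.161/0.129) = 1.41×10^5 W/m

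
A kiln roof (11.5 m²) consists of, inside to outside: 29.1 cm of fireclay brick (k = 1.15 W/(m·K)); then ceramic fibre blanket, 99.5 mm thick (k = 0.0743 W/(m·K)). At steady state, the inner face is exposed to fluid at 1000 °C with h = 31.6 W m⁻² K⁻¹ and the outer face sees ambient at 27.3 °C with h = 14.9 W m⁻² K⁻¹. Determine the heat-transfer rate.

Q = 6.62 kW

Resistance network (inner→outer):
  R_conv,in = 1/(hA) = 1/(31.6·11.5) = 0.002752 K/W
  R_fireclay brick = L/(kA) = 0.291/(1.15·11.5) = 0.02200 K/W
  R_ceramic fibre blanket = L/(kA) = 0.0995/(0.0743·11.5) = 0.1164 K/W
  R_conv,out = 1/(hA) = 1/(14.9·11.5) = 0.005836 K/W
ΣR = 0.002752 + 0.02200 + 0.1164 + 0.005836 = 0.1470 K/W
Q = ΔT/ΣR = (1000 °C − 27.3 °C)/0.1470 = 6620 W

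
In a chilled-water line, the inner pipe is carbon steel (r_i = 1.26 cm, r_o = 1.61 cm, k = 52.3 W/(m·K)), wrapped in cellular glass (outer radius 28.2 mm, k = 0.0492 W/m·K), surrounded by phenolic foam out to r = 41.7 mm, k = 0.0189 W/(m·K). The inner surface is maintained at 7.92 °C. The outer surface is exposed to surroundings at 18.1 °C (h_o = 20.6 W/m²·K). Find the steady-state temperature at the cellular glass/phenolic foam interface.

Resistance network (inner→outer):
  R'_carbon steel = ln(0.0161/0.0126)/(2πk) = 0.2451/(2π·52.3) = 7.459×10^-4 m·K/W
  R'_cellular glass = ln(0.0282/0.0161)/(2πk) = 0.5605/(2π·0.0492) = 1.813 m·K/W
  R'_phenolic foam = ln(0.0417/0.0282)/(2πk) = 0.3912/(2π·0.0189) = 3.294 m·K/W
  R'_conv,out = 1/(2πr h) = 1/(2π·0.0417·20.6) = 0.1853 m·K/W
ΣR = 7.459×10^-4 + 1.813 + 3.294 + 0.1853 = 5.293 m·K/W
Q' = ΔT/ΣR = (7.92 °C − 18.1 °C)/5.293 = -1.923 W/m
From the inner boundary to the cellular glass/phenolic foam interface, ΣR_partial = 1.814 m·K/W.
T_interface = T_in − Q'·ΣR_partial = 7.92 °C − (-1.923)(1.814) = 11.4 °C

T = 11.4 °C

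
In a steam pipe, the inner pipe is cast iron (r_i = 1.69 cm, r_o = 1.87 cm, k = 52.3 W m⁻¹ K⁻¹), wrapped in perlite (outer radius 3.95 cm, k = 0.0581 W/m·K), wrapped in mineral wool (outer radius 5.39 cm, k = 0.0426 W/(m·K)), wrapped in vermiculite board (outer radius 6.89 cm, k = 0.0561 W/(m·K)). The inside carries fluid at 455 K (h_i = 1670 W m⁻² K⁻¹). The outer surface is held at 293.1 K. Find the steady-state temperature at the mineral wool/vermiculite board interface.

Resistance network (inner→outer):
  R'_conv,in = 1/(2πr h) = 1/(2π·0.0169·1670) = 0.005639 m·K/W
  R'_cast iron = ln(0.0187/0.0169)/(2πk) = 0.1012/(2π·52.3) = 3.080×10^-4 m·K/W
  R'_perlite = ln(0.0395/0.0187)/(2πk) = 0.7478/(2π·0.0581) = 2.048 m·K/W
  R'_mineral wool = ln(0.0539/0.0395)/(2πk) = 0.3108/(2π·0.0426) = 1.161 m·K/W
  R'_vermiculite board = ln(0.0689/0.0539)/(2πk) = 0.2455/(2π·0.0561) = 0.6966 m·K/W
ΣR = 0.005639 + 3.080×10^-4 + 2.048 + 1.161 + 0.6966 = 3.912 m·K/W
Q' = ΔT/ΣR = (455 K − 293.1 K)/3.912 = 41.39 W/m
From the inner boundary to the mineral wool/vermiculite board interface, ΣR_partial = 3.215 m·K/W.
T_interface = T_in − Q'·ΣR_partial = 455 K − (41.39)(3.215) = 321.9 K

T = 321.9 K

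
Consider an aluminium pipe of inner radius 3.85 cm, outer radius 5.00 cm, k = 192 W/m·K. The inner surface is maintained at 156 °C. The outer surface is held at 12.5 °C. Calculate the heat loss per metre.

Q' = 662 kW/m

Q' = 2πk·ΔT/ln(r₂/r₁) = 2π × 192 × 143.5 / ln(0.0500/0.0385) = 6.62×10^5 W/m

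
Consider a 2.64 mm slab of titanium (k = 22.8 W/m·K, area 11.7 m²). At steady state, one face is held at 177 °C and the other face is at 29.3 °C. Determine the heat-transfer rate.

Q = kA·ΔT/L = 22.8 × 11.7 × |177 °C − 29.3 °C| / 0.00264 = 1.49×10^7 W

Q = 1.49×10^7 W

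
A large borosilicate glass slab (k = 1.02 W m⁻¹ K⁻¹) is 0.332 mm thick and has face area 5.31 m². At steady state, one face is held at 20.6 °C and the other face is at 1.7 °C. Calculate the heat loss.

Q = kA·ΔT/L = 1.02 × 5.31 × |20.6 °C − 1.7 °C| / 3.32×10^-4 = 3.08×10^5 W

Q = 3.08×10^5 W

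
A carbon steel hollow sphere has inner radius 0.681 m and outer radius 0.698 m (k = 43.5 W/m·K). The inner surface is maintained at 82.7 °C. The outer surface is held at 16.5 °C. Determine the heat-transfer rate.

Q = 4πk·ΔT/(1/r₁ − 1/r₂) = 4π × 43.5 × 66.2 / (1/0.681 − 1/0.698) = 1.01×10^6 W

Q = 1.01×10^6 W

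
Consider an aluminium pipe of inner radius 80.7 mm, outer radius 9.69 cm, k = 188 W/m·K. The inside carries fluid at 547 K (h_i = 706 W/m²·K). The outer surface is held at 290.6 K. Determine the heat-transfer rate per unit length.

Q' = 87000 W/m

Series thermal resistances, inner to outer:
  R'_conv,in = 1/(2πr h) = 1/(2π·0.0807·706) = 0.002793 m·K/W
  R'_aluminium = ln(0.0969/0.0807)/(2πk) = 0.1829/(2π·188) = 1.549×10^-4 m·K/W
ΣR = 0.002793 + 1.549×10^-4 = 0.002948 m·K/W
Q' = ΔT/ΣR = (547 K − 290.6 K)/0.002948 = 87000 W/m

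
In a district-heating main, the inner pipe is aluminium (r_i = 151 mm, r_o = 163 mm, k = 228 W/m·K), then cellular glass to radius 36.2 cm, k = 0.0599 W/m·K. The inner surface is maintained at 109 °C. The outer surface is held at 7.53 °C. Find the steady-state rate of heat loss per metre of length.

Series thermal resistances, inner to outer:
  R'_aluminium = ln(0.163/0.151)/(2πk) = 0.07647/(2π·228) = 5.338×10^-5 m·K/W
  R'_cellular glass = ln(0.362/0.163)/(2πk) = 0.7979/(2π·0.0599) = 2.120 m·K/W
ΣR = 5.338×10^-5 + 2.120 = 2.120 m·K/W
Q' = ΔT/ΣR = (109 °C − 7.53 °C)/2.120 = 47.9 W/m

Q' = 47.9 W/m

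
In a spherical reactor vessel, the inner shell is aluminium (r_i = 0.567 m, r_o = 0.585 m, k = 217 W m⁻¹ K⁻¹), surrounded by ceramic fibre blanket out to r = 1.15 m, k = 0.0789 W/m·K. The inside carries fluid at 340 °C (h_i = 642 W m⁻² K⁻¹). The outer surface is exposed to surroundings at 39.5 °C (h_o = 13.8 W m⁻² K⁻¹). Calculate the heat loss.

Series thermal resistances, inner to outer:
  R_conv,in = 1/(4πr²h) = 1/(4π·0.567²·642) = 3.856×10^-4 K/W
  R_aluminium = (1/0.567 − 1/0.585)/(4πk) = 0.05427/(4π·217) = 1.990×10^-5 K/W
  R_ceramic fibre blanket = (1/0.585 − 1/1.15)/(4πk) = 0.8398/(4π·0.0789) = 0.8470 K/W
  R_conv,out = 1/(4πr²h) = 1/(4π·1.15²·13.8) = 0.004360 K/W
ΣR = 3.856×10^-4 + 1.990×10^-5 + 0.8470 + 0.004360 = 0.8518 K/W
Q = ΔT/ΣR = (340 °C − 39.5 °C)/0.8518 = 353 W

Q = 353 W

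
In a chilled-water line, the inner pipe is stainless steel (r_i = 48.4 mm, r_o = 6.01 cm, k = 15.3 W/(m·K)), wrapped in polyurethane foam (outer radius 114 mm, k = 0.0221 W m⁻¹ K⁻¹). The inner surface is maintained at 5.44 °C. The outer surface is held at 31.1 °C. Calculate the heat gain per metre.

Treat each layer as a resistance in series:
  R'_stainless steel = ln(0.0601/0.0484)/(2πk) = 0.2165/(2π·15.3) = 0.002252 m·K/W
  R'_polyurethane foam = ln(0.114/0.0601)/(2πk) = 0.6402/(2π·0.0221) = 4.610 m·K/W
ΣR = 0.002252 + 4.610 = 4.612 m·K/W
Q' = ΔT/ΣR = (5.44 °C − 31.1 °C)/4.612 = -5.56 W/m
(Negative Q' ⇒ heat flows inward; heat gain = 5.56 W/m.)

Q' = 5.56 W/m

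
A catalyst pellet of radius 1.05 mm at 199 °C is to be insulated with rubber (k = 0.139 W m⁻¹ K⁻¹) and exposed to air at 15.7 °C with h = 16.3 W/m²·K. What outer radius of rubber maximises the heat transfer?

For a sphere, r_cr = 2k_ins/h = 2·0.139/16.3 = 0.0171 m = 1.71 cm

r_cr = 1.71 cm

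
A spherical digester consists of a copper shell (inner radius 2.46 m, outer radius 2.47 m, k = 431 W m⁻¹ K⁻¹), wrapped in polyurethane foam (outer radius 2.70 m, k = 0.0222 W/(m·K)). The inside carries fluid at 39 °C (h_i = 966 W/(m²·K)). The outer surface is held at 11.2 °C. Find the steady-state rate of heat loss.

Q = 225 W

Series thermal resistances, inner to outer:
  R_conv,in = 1/(4πr²h) = 1/(4π·2.46²·966) = 1.361×10^-5 K/W
  R_copper = (1/2.46 − 1/2.47)/(4πk) = 0.001646/(4π·431) = 3.039×10^-7 K/W
  R_polyurethane foam = (1/2.47 − 1/2.70)/(4πk) = 0.03449/(4π·0.0222) = 0.1236 K/W
ΣR = 1.361×10^-5 + 3.039×10^-7 + 0.1236 = 0.1236 K/W
Q = ΔT/ΣR = (39 °C − 11.2 °C)/0.1236 = 225 W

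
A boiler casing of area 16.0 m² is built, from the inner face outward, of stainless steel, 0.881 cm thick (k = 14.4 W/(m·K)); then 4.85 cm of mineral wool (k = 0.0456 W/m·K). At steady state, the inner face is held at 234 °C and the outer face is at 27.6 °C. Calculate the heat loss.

Treat each layer as a resistance in series:
  R_stainless steel = L/(kA) = 0.00881/(14.4·16.0) = 3.824×10^-5 K/W
  R_mineral wool = L/(kA) = 0.0485/(0.0456·16.0) = 0.06647 K/W
ΣR = 3.824×10^-5 + 0.06647 = 0.06651 K/W
Q = ΔT/ΣR = (234 °C − 27.6 °C)/0.06651 = 3100 W

Q = 3100 W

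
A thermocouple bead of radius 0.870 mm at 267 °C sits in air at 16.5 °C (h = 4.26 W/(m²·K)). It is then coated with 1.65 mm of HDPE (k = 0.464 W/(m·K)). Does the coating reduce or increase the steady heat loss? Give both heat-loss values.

Critical radius for a sphere: r_cr = 2k/h = 0.218 m = 21.8 cm.
Outer radius after coating: r₂ = 8.70×10^-4 + 0.00165 = 0.002520 m.
Since r₁ < r_cr and r₂ ≤ r_cr, the coating moves toward the maximum at r_cr — heat loss rises.
Bare: R = 1/(4πr₁²h) = 24680 K/W; Q = 250.5/24680 = 0.0101 W.
Coated: R = R_cond + R_conv = 3071 K/W; Q = 250.5/3071 = 0.0816 W.

increases: 0.0101 → 0.0816 W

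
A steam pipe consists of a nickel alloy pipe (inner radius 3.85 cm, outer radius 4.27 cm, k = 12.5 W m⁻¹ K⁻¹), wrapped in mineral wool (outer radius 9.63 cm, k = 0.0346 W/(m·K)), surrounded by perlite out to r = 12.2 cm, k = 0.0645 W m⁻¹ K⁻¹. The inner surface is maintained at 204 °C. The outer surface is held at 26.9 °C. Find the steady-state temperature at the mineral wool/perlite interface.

Treat each layer as a resistance in series:
  R'_nickel alloy = ln(0.0427/0.0385)/(2πk) = 0.1035/(2π·12.5) = 0.001318 m·K/W
  R'_mineral wool = ln(0.0963/0.0427)/(2πk) = 0.8133/(2π·0.0346) = 3.741 m·K/W
  R'_perlite = ln(0.122/0.0963)/(2πk) = 0.2366/(2π·0.0645) = 0.5837 m·K/W
ΣR = 0.001318 + 3.741 + 0.5837 = 4.326 m·K/W
Q' = ΔT/ΣR = (204 °C − 26.9 °C)/4.326 = 40.94 W/m
From the inner boundary to the mineral wool/perlite interface, ΣR_partial = 3.742 m·K/W.
T_interface = T_in − Q'·ΣR_partial = 204 °C − (40.94)(3.742) = 50.8 °C

T = 50.8 °C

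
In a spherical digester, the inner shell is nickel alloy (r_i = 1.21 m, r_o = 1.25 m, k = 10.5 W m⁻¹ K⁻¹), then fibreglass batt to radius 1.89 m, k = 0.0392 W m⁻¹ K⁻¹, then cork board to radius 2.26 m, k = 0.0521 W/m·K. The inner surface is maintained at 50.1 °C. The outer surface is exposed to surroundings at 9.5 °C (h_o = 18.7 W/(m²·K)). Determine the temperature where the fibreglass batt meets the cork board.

T = 17.4 °C

Series thermal resistances, inner to outer:
  R_nickel alloy = (1/1.21 − 1/1.25)/(4πk) = 0.02645/(4π·10.5) = 2.004×10^-4 K/W
  R_fibreglass batt = (1/1.25 − 1/1.89)/(4πk) = 0.2709/(4π·0.0392) = 0.5499 K/W
  R_cork board = (1/1.89 − 1/2.26)/(4πk) = 0.08662/(4π·0.0521) = 0.1323 K/W
  R_conv,out = 1/(4πr²h) = 1/(4π·2.26²·18.7) = 8.332×10^-4 K/W
ΣR = 2.004×10^-4 + 0.5499 + 0.1323 + 8.332×10^-4 = 0.6832 K/W
Q = ΔT/ΣR = (50.1 °C − 9.5 °C)/0.6832 = 59.43 W
From the inner boundary to the fibreglass batt/cork board interface, ΣR_partial = 0.5501 K/W.
T_interface = T_in − Q·ΣR_partial = 50.1 °C − (59.43)(0.5501) = 17.4 °C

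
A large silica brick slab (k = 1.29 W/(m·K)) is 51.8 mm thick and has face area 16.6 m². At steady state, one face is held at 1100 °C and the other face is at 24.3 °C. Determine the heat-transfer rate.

Q = kA·ΔT/L = 1.29 × 16.6 × |1100 °C − 24.3 °C| / 0.0518 = 4.45×10^5 W

Q = 445 kW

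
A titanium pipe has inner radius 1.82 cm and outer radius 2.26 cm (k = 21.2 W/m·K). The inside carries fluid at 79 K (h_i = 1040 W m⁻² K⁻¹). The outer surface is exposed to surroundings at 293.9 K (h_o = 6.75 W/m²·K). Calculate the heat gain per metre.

Resistance network (inner→outer):
  R'_conv,in = 1/(2πr h) = 1/(2π·0.0182·1040) = 0.008408 m·K/W
  R'_titanium = ln(0.0226/0.0182)/(2πk) = 0.2165/(2π·21.2) = 0.001626 m·K/W
  R'_conv,out = 1/(2πr h) = 1/(2π·0.0226·6.75) = 1.043 m·K/W
ΣR = 0.008408 + 0.001626 + 1.043 = 1.053 m·K/W
Q' = ΔT/ΣR = (79 K − 293.9 K)/1.053 = -204 W/m
(Negative Q' ⇒ heat flows inward; heat gain = 204 W/m.)

Q' = 204 W/m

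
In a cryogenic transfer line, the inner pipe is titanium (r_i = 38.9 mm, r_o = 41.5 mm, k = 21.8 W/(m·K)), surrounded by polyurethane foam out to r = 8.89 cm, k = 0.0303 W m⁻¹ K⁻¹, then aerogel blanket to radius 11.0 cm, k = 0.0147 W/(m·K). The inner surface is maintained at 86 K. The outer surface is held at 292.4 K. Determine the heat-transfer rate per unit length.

Resistance network (inner→outer):
  R'_titanium = ln(0.0415/0.0389)/(2πk) = 0.06470/(2π·21.8) = 4.723×10^-4 m·K/W
  R'_polyurethane foam = ln(0.0889/0.0415)/(2πk) = 0.7618/(2π·0.0303) = 4.002 m·K/W
  R'_aerogel blanket = ln(0.110/0.0889)/(2πk) = 0.2130/(2π·0.0147) = 2.306 m·K/W
ΣR = 4.723×10^-4 + 4.002 + 2.306 = 6.308 m·K/W
Q' = ΔT/ΣR = (86 K − 292.4 K)/6.308 = -32.7 W/m
(Negative Q' ⇒ heat flows inward; heat gain = 32.7 W/m.)

Q' = 32.7 W/m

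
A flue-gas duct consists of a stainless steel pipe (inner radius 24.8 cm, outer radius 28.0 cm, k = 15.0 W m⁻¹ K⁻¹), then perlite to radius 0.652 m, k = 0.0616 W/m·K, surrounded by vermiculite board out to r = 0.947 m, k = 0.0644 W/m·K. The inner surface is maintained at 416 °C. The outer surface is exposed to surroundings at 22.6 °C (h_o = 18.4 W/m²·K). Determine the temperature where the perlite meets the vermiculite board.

T = 140 °C

Treat each layer as a resistance in series:
  R'_stainless steel = ln(0.280/0.248)/(2πk) = 0.1214/(2π·15.0) = 0.001288 m·K/W
  R'_perlite = ln(0.652/0.280)/(2πk) = 0.8453/(2π·0.0616) = 2.184 m·K/W
  R'_vermiculite board = ln(0.947/0.652)/(2πk) = 0.3733/(2π·0.0644) = 0.9224 m·K/W
  R'_conv,out = 1/(2πr h) = 1/(2π·0.947·18.4) = 0.009134 m·K/W
ΣR = 0.001288 + 2.184 + 0.9224 + 0.009134 = 3.117 m·K/W
Q' = ΔT/ΣR = (416 °C − 22.6 °C)/3.117 = 126.2 W/m
From the inner boundary to the perlite/vermiculite board interface, ΣR_partial = 2.185 m·K/W.
T_interface = T_in − Q'·ΣR_partial = 416 °C − (126.2)(2.185) = 140 °C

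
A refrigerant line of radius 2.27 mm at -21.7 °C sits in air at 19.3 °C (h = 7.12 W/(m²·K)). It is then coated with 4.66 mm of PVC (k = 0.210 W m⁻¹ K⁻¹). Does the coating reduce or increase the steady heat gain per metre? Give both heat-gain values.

increases: 4.16 → 10.1 W/m

Critical radius for a cylinder: r_cr = k/h = 0.0295 m = 2.95 cm.
Outer radius after coating: r₂ = 0.00227 + 0.00466 = 0.00693 m.
Since r₁ < r_cr and r₂ ≤ r_cr, the coating moves toward the maximum at r_cr — heat gain rises.
Bare: R = 1/(2πr₁h) = 9.847 m·K/W; Q = 41/9.847 = 4.16 W/m.
Coated: R = R_cond + R_conv = 4.071 m·K/W; Q = 41/4.071 = 10.1 W/m.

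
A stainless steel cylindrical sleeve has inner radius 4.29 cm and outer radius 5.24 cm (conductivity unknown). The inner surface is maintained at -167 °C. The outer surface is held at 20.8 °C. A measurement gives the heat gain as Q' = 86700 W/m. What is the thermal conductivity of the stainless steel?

ΣR = ΔT/Q' = |-167 − 20.8|/86700 = 0.002166 m·K/W
ln(r₂/r₁)/(2πk) = 0.002166 ⇒ k = 0.2000/(2π·0.002166) = 14.7 W/m·K

k = 14.7 W/m·K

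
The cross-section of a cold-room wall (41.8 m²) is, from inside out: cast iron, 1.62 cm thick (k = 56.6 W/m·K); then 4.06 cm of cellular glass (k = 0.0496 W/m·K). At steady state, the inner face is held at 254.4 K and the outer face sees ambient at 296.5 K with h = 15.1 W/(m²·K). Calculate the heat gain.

Series thermal resistances, inner to outer:
  R_cast iron = L/(kA) = 0.0162/(56.6·41.8) = 6.847×10^-6 K/W
  R_cellular glass = L/(kA) = 0.0406/(0.0496·41.8) = 0.01958 K/W
  R_conv,out = 1/(hA) = 1/(15.1·41.8) = 0.001584 K/W
ΣR = 6.847×10^-6 + 0.01958 + 0.001584 = 0.02117 K/W
Q = ΔT/ΣR = (254.4 K − 296.5 K)/0.02117 = -1990 W
(Negative Q ⇒ heat flows inward; heat gain = 1990 W.)

Q = 1990 W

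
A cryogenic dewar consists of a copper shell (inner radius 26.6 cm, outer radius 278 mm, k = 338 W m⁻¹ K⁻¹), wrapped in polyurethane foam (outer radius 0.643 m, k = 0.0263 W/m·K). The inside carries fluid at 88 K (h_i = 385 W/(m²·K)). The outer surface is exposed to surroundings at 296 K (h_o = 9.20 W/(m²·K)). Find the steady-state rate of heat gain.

Resistance network (inner→outer):
  R_conv,in = 1/(4πr²h) = 1/(4π·0.266²·385) = 0.002921 K/W
  R_copper = (1/0.266 − 1/0.278)/(4πk) = 0.1623/(4π·338) = 3.821×10^-5 K/W
  R_polyurethane foam = (1/0.278 − 1/0.643)/(4πk) = 2.042/(4π·0.0263) = 6.178 K/W
  R_conv,out = 1/(4πr²h) = 1/(4π·0.643²·9.20) = 0.02092 K/W
ΣR = 0.002921 + 3.821×10^-5 + 6.178 + 0.02092 = 6.202 K/W
Q = ΔT/ΣR = (88 K − 296 K)/6.202 = -33.5 W
(Negative Q ⇒ heat flows inward; heat gain = 33.5 W.)

Q = 33.5 W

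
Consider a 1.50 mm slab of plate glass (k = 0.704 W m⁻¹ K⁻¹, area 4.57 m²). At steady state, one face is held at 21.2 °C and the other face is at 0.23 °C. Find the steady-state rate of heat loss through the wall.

Q = kA·ΔT/L = 0.704 × 4.57 × |21.2 °C − 0.23 °C| / 0.00150 = 45000 W

Q = 45.0 kW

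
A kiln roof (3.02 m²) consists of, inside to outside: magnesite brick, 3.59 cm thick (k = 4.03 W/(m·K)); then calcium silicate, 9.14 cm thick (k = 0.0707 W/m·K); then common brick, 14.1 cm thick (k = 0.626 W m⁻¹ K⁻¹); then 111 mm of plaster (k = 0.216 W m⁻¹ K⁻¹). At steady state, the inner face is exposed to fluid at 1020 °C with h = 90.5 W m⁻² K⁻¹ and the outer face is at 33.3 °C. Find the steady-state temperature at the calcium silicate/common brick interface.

T = 389 °C

Series thermal resistances, inner to outer:
  R_conv,in = 1/(hA) = 1/(90.5·3.02) = 0.003659 K/W
  R_magnesite brick = L/(kA) = 0.0359/(4.03·3.02) = 0.002950 K/W
  R_calcium silicate = L/(kA) = 0.0914/(0.0707·3.02) = 0.4281 K/W
  R_common brick = L/(kA) = 0.141/(0.626·3.02) = 0.07458 K/W
  R_plaster = L/(kA) = 0.111/(0.216·3.02) = 0.1702 K/W
ΣR = 0.003659 + 0.002950 + 0.4281 + 0.07458 + 0.1702 = 0.6795 K/W
Q = ΔT/ΣR = (1020 °C − 33.3 °C)/0.6795 = 1452 W
From the inner boundary to the calcium silicate/common brick interface, ΣR_partial = 0.4347 K/W.
T_interface = T_in − Q·ΣR_partial = 1020 °C − (1452)(0.4347) = 389 °C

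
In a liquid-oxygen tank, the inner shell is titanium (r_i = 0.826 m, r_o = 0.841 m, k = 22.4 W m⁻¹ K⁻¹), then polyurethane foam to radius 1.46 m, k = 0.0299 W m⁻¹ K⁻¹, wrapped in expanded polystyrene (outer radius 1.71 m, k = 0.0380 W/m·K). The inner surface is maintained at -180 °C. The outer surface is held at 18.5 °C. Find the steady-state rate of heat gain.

Q = 128 W

Resistance network (inner→outer):
  R_titanium = (1/0.826 − 1/0.841)/(4πk) = 0.02159/(4π·22.4) = 7.671×10^-5 K/W
  R_polyurethane foam = (1/0.841 − 1/1.46)/(4πk) = 0.5041/(4π·0.0299) = 1.342 K/W
  R_expanded polystyrene = (1/1.46 − 1/1.71)/(4πk) = 0.1001/(4π·0.0380) = 0.2097 K/W
ΣR = 7.671×10^-5 + 1.342 + 0.2097 = 1.552 K/W
Q = ΔT/ΣR = (-180 °C − 18.5 °C)/1.552 = -128 W
(Negative Q ⇒ heat flows inward; heat gain = 128 W.)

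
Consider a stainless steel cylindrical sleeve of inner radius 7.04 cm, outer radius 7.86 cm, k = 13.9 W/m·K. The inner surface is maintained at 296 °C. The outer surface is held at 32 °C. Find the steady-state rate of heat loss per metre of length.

Q' = 2πk·ΔT/ln(r₂/r₁) = 2π × 13.9 × 264 / ln(0.0786/0.0704) = 2.09×10^5 W/m

Q' = 209 kW/m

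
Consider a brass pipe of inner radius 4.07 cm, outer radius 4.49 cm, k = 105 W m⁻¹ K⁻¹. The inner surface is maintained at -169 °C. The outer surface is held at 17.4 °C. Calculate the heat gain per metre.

Q' = 2πk·ΔT/ln(r₂/r₁) = 2π × 105 × 186.4 / ln(0.0449/0.0407) = 1.25×10^6 W/m

Q' = 1.25×10^6 W/m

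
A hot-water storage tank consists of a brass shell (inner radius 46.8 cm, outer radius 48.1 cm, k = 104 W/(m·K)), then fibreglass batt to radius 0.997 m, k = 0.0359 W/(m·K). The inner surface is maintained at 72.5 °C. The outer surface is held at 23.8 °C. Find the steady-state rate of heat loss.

Q = 20.4 W

Resistance network (inner→outer):
  R_brass = (1/0.468 − 1/0.481)/(4πk) = 0.05775/(4π·104) = 4.419×10^-5 K/W
  R_fibreglass batt = (1/0.481 − 1/0.997)/(4πk) = 1.076/(4π·0.0359) = 2.385 K/W
ΣR = 4.419×10^-5 + 2.385 = 2.385 K/W
Q = ΔT/ΣR = (72.5 °C − 23.8 °C)/2.385 = 20.4 W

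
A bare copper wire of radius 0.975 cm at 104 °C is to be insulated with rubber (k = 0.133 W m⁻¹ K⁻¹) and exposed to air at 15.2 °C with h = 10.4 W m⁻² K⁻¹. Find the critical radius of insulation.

r_cr = 1.28 cm

For a cylinder, r_cr = k_ins/h = 0.133/10.4 = 0.0128 m = 1.28 cm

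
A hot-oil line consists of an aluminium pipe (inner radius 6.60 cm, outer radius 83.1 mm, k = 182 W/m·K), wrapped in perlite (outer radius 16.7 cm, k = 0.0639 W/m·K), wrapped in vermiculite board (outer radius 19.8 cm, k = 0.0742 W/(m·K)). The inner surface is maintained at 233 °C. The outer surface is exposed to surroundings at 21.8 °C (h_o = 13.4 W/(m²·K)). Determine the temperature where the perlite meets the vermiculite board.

T = 63.3 °C

Resistance network (inner→outer):
  R'_aluminium = ln(0.0831/0.0660)/(2πk) = 0.2304/(2π·182) = 2.015×10^-4 m·K/W
  R'_perlite = ln(0.167/0.0831)/(2πk) = 0.6979/(2π·0.0639) = 1.738 m·K/W
  R'_vermiculite board = ln(0.198/0.167)/(2πk) = 0.1703/(2π·0.0742) = 0.3652 m·K/W
  R'_conv,out = 1/(2πr h) = 1/(2π·0.198·13.4) = 0.05999 m·K/W
ΣR = 2.015×10^-4 + 1.738 + 0.3652 + 0.05999 = 2.163 m·K/W
Q' = ΔT/ΣR = (233 °C − 21.8 °C)/2.163 = 97.64 W/m
From the inner boundary to the perlite/vermiculite board interface, ΣR_partial = 1.738 m·K/W.
T_interface = T_in − Q'·ΣR_partial = 233 °C − (97.64)(1.738) = 63.3 °C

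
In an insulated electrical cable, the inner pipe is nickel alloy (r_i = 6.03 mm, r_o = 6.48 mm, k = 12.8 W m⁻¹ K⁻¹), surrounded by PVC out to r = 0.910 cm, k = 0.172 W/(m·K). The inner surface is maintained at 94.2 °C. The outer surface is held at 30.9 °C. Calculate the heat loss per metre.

Treat each layer as a resistance in series:
  R'_nickel alloy = ln(0.00648/0.00603)/(2πk) = 0.07197/(2π·12.8) = 8.949×10^-4 m·K/W
  R'_PVC = ln(0.00910/0.00648)/(2πk) = 0.3396/(2π·0.172) = 0.3142 m·K/W
ΣR = 8.949×10^-4 + 0.3142 = 0.3151 m·K/W
Q' = ΔT/ΣR = (94.2 °C − 30.9 °C)/0.3151 = 201 W/m

Q' = 201 W/m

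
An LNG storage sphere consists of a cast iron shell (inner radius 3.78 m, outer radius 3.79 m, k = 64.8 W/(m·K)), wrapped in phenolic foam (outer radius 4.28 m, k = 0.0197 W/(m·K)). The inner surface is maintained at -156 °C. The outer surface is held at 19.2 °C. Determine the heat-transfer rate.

Resistance network (inner→outer):
  R_cast iron = (1/3.78 − 1/3.79)/(4πk) = 6.980×10^-4/(4π·64.8) = 8.572×10^-7 K/W
  R_phenolic foam = (1/3.79 − 1/4.28)/(4πk) = 0.03021/(4π·0.0197) = 0.1220 K/W
ΣR = 8.572×10^-7 + 0.1220 = 0.1220 K/W
Q = ΔT/ΣR = (-156 °C − 19.2 °C)/0.1220 = -1440 W
(Negative Q ⇒ heat flows inward; heat gain = 1440 W.)

Q = 1440 W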